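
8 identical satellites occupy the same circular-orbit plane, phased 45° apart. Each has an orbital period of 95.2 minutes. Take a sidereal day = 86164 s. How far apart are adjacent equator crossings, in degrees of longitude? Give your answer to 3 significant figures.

T = 95.2 min = 5712.0 s.
Single-satellite node shift = (5712.0/86164) × 360° = 23.87°.
With 8 satellites evenly phased, successive equator crossings are 23.87/8 = 2.983° apart.

2.98°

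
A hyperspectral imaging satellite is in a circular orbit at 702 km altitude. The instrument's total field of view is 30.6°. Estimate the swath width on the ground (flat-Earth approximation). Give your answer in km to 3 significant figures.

384 km

Half-angle = 30.6°/2 = 15.3°.
Swath width ≈ 2h·tan(θ/2) = 2 × 702 × tan(15.3°) = 384.1 km.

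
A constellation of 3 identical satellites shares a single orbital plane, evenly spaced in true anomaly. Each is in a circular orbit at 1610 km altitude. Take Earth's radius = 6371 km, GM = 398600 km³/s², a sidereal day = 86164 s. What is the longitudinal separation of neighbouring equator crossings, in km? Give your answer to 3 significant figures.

1100 km

Semi-major axis a = 6371 + 1610 = 7981 km. Period T = 2π√(a³/μ) = 2π√(7981³/398600) = 7095.7 s = 118.26 min.
Single-satellite node shift = (7095.7/86164) × 360° = 29.65°.
With 3 satellites evenly phased, successive equator crossings are 29.65/3 = 9.882° apart.
That is 9.882 × 111.2 = 1099 km at the equator.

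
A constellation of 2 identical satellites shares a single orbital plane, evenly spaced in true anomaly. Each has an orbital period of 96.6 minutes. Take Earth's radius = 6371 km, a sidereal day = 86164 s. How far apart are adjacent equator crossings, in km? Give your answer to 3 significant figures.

T = 96.6 min = 5796.0 s.
Single-satellite node shift = (5796.0/86164) × 360° = 24.22°.
With 2 satellites evenly phased, successive equator crossings are 24.22/2 = 12.108° apart.
That is 12.108 × 111.2 = 1346 km at the equator.

1350 km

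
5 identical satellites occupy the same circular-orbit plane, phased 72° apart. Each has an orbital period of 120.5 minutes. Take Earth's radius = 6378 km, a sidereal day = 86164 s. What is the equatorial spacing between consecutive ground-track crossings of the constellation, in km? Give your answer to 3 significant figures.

T = 120.5 min = 7230.0 s.
Single-satellite node shift = (7230.0/86164) × 360° = 30.21°.
With 5 satellites evenly phased, successive equator crossings are 30.21/5 = 6.042° apart.
That is 6.042 × 111.3 = 673 km at the equator.

673 km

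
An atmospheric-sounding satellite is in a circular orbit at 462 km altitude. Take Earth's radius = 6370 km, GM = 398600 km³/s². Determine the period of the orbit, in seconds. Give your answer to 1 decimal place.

Semi-major axis a = 6370 + 462 = 6832 km. Period T = 2π√(a³/μ) = 2π√(6832³/398600) = 5620.0 s = 93.67 min.

5620.0 seconds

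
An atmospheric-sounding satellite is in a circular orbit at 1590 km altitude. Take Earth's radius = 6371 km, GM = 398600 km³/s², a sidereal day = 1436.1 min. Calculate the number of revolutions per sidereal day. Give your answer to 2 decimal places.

12.19

Semi-major axis a = 6371 + 1590 = 7961 km. Period T = 2π√(a³/μ) = 2π√(7961³/398600) = 7069.1 s = 117.82 min.
Orbits per sidereal day = 86166 / 7069.1 = 12.189.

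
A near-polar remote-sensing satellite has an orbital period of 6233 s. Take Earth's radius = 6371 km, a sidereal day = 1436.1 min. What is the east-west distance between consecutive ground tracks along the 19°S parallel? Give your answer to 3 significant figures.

Node shift per orbit = (6233.0/86166) × 360° = 26.04°.
Equatorial spacing = 26.04 × 111.2 km/° = 2896 km.
At 19° latitude, spacing = 2896 × cos(19°) = 2738 km.

2740 km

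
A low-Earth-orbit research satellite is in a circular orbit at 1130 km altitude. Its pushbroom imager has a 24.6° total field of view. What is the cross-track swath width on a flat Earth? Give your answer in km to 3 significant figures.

Half-angle = 24.6°/2 = 12.3°.
Swath width ≈ 2h·tan(θ/2) = 2 × 1130 × tan(12.3°) = 492.8 km.

493 km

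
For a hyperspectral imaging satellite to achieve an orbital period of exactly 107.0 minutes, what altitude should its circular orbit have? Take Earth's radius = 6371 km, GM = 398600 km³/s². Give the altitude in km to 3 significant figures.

T = 107.0 min = 6420.0 s.
From T = 2π√(a³/μ): a = (μ T²/4π²)^(1/3) = (398600 × 6420.0² / 4π²)^(1/3) = 7466 km.
Altitude h = a − R = 7466 − 6371 = 1095 km.

1090 km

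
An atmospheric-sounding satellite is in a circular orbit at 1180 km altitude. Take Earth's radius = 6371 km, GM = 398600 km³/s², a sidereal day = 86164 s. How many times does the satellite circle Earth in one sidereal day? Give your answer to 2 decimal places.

13.19

Semi-major axis a = 6371 + 1180 = 7551 km. Period T = 2π√(a³/μ) = 2π√(7551³/398600) = 6530.1 s = 108.83 min.
Orbits per sidereal day = 86164 / 6530.1 = 13.195.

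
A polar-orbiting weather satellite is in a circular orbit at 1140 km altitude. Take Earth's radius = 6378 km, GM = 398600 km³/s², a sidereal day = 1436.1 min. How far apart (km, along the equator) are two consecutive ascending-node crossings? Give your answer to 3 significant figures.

3020 km

Semi-major axis a = 6378 + 1140 = 7518 km. Period T = 2π√(a³/μ) = 2π√(7518³/398600) = 6487.3 s = 108.12 min.
During one orbit Earth rotates (6487.3 / 86166) × 360° = 27.10°.
At the equator that is 27.10° × (2π·6378/360) km/° = 27.10 × 111.3 = 3017 km.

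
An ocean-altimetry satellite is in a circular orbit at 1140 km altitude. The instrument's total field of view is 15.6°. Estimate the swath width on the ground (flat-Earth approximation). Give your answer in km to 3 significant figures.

312 km

Half-angle = 15.6°/2 = 7.8°.
Swath width ≈ 2h·tan(θ/2) = 2 × 1140 × tan(7.8°) = 312.3 km.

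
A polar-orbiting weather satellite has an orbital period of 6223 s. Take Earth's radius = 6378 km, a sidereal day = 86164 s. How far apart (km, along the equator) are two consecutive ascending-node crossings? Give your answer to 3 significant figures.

During one orbit Earth rotates (6223.0 / 86164) × 360° = 26.00°.
At the equator that is 26.00° × (2π·6378/360) km/° = 26.00 × 111.3 = 2894 km.

2890 km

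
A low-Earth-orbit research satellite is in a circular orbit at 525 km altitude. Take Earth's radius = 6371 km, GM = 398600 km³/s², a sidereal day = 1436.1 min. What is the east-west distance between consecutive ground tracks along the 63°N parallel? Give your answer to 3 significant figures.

1200 km

Semi-major axis a = 6371 + 525 = 6896 km. Period T = 2π√(a³/μ) = 2π√(6896³/398600) = 5699.1 s = 94.99 min.
Node shift per orbit = (5699.1/86166) × 360° = 23.81°.
Equatorial spacing = 23.81 × 111.2 km/° = 2648 km.
At 63° latitude, spacing = 2648 × cos(63°) = 1202 km.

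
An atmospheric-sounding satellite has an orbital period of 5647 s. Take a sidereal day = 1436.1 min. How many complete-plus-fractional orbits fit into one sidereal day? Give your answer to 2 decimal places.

15.26

Orbits per sidereal day = 86166 / 5647.0 = 15.259.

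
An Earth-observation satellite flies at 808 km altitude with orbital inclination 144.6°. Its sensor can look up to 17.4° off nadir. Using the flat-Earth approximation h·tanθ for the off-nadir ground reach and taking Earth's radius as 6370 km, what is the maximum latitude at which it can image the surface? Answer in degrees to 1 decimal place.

Retrograde orbit: the ground track reaches ±(180° − i) = ±(180 − 144.6) = ±35.4°.
Sensor half-swath on the ground ≈ 808·tan(17.4°) = 253 km = 2.28° of latitude.
Maximum observable latitude ≈ 35.4 + 2.28 = 37.7°.

37.7°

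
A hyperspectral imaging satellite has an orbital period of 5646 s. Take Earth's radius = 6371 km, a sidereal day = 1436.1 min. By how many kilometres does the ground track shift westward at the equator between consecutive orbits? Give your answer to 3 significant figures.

During one orbit Earth rotates (5646.0 / 86166) × 360° = 23.59°.
At the equator that is 23.59° × (2π·6371/360) km/° = 23.59 × 111.2 = 2623 km.

2620 km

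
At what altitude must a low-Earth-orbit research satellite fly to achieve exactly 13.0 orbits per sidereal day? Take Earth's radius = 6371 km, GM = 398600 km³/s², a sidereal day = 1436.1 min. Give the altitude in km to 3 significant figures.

1260 km

Required period T = 86166 / 13.0 = 6628.2 s.
From T = 2π√(a³/μ): a = (μ T²/4π²)^(1/3) = (398600 × 6628.2² / 4π²)^(1/3) = 7626 km.
Altitude h = a − R = 7626 − 6371 = 1255 km.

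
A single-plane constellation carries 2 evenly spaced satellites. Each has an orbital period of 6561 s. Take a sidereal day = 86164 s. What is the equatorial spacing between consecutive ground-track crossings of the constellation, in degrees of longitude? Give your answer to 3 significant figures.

Single-satellite node shift = (6561.0/86164) × 360° = 27.41°.
With 2 satellites evenly phased, successive equator crossings are 27.41/2 = 13.706° apart.

13.7°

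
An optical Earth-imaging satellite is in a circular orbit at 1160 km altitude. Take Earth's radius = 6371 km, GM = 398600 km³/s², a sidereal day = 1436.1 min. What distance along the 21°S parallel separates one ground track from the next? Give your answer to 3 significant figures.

2820 km

Semi-major axis a = 6371 + 1160 = 7531 km. Period T = 2π√(a³/μ) = 2π√(7531³/398600) = 6504.1 s = 108.40 min.
Node shift per orbit = (6504.1/86166) × 360° = 27.17°.
Equatorial spacing = 27.17 × 111.2 km/° = 3022 km.
At 21° latitude, spacing = 3022 × cos(21°) = 2821 km.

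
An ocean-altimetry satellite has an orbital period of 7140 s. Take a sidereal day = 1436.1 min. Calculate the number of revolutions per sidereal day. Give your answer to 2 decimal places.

Orbits per sidereal day = 86166 / 7140.0 = 12.068.

12.07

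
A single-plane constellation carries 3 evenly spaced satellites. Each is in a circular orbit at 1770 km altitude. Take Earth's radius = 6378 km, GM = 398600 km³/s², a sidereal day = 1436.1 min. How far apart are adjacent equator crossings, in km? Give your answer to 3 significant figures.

1130 km

Semi-major axis a = 6378 + 1770 = 8148 km. Period T = 2π√(a³/μ) = 2π√(8148³/398600) = 7319.6 s = 121.99 min.
Single-satellite node shift = (7319.6/86166) × 360° = 30.58°.
With 3 satellites evenly phased, successive equator crossings are 30.58/3 = 10.194° apart.
That is 10.194 × 111.3 = 1135 km at the equator.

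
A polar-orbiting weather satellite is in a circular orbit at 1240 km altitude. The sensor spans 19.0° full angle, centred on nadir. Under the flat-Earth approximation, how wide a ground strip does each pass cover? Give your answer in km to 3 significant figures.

415 km

Half-angle = 19.0°/2 = 9.5°.
Swath width ≈ 2h·tan(θ/2) = 2 × 1240 × tan(9.5°) = 415.0 km.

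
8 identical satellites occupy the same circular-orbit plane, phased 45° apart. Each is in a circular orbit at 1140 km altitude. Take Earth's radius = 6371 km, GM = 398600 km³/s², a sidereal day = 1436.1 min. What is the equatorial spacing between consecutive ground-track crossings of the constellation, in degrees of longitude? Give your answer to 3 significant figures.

3.38°

Semi-major axis a = 6371 + 1140 = 7511 km. Period T = 2π√(a³/μ) = 2π√(7511³/398600) = 6478.3 s = 107.97 min.
Single-satellite node shift = (6478.3/86166) × 360° = 27.07°.
With 8 satellites evenly phased, successive equator crossings are 27.07/8 = 3.383° apart.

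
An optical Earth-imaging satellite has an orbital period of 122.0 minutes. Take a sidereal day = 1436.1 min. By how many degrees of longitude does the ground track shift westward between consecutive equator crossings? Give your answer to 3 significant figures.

T = 122.0 min = 7320.0 s.
During one orbit Earth rotates (7320.0 / 86166) × 360° = 30.58°.

30.6°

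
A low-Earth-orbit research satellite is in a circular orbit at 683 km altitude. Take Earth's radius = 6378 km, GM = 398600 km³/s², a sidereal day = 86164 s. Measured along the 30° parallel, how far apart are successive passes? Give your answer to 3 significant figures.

2380 km

Semi-major axis a = 6378 + 683 = 7061 km. Period T = 2π√(a³/μ) = 2π√(7061³/398600) = 5904.9 s = 98.41 min.
Node shift per orbit = (5904.9/86164) × 360° = 24.67°.
Equatorial spacing = 24.67 × 111.3 km/° = 2746 km.
At 30° latitude, spacing = 2746 × cos(30°) = 2378 km.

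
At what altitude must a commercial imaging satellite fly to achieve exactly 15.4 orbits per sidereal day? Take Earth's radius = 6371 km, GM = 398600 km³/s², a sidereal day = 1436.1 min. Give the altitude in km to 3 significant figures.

441 km

Required period T = 86166 / 15.4 = 5595.2 s.
From T = 2π√(a³/μ): a = (μ T²/4π²)^(1/3) = (398600 × 5595.2² / 4π²)^(1/3) = 6812 km.
Altitude h = a − R = 6812 − 6371 = 441 km.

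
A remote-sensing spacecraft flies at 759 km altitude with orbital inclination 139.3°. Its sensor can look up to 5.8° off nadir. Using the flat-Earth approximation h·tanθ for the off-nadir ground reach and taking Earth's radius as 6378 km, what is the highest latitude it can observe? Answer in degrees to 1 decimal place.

Retrograde orbit: the ground track reaches ±(180° − i) = ±(180 − 139.3) = ±40.7°.
Sensor half-swath on the ground ≈ 759·tan(5.8°) = 77 km = 0.69° of latitude.
Maximum observable latitude ≈ 40.7 + 0.69 = 41.4°.

41.4°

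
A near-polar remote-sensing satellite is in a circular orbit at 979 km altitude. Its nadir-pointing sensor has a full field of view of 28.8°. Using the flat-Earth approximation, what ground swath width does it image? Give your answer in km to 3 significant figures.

Half-angle = 28.8°/2 = 14.4°.
Swath width ≈ 2h·tan(θ/2) = 2 × 979 × tan(14.4°) = 502.7 km.

503 km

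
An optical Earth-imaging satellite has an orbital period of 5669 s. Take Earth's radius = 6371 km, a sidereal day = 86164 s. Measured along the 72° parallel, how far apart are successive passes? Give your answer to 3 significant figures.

Node shift per orbit = (5669.0/86164) × 360° = 23.69°.
Equatorial spacing = 23.69 × 111.2 km/° = 2634 km.
At 72° latitude, spacing = 2634 × cos(72°) = 814 km.

814 km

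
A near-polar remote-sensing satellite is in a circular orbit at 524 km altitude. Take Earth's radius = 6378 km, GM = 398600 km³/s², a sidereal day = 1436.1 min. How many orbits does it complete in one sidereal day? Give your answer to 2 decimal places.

Semi-major axis a = 6378 + 524 = 6902 km. Period T = 2π√(a³/μ) = 2π√(6902³/398600) = 5706.6 s = 95.11 min.
Orbits per sidereal day = 86166 / 5706.6 = 15.099.

15.10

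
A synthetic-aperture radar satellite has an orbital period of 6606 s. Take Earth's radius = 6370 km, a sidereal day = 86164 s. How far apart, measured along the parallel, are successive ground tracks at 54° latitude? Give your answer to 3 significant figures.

1800 km

Node shift per orbit = (6606.0/86164) × 360° = 27.60°.
Equatorial spacing = 27.60 × 111.2 km/° = 3069 km.
At 54° latitude, spacing = 3069 × cos(54°) = 1804 km.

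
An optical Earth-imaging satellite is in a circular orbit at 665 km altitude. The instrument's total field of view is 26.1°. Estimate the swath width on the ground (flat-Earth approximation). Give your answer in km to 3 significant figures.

Half-angle = 26.1°/2 = 13.05°.
Swath width ≈ 2h·tan(θ/2) = 2 × 665 × tan(13.05°) = 308.3 km.

308 km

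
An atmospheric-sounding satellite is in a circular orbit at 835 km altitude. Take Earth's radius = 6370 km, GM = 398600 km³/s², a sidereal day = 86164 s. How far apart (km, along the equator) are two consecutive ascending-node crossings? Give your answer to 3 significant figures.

Semi-major axis a = 6370 + 835 = 7205 km. Period T = 2π√(a³/μ) = 2π√(7205³/398600) = 6086.4 s = 101.44 min.
During one orbit Earth rotates (6086.4 / 86164) × 360° = 25.43°.
At the equator that is 25.43° × (2π·6370/360) km/° = 25.43 × 111.2 = 2827 km.

2830 km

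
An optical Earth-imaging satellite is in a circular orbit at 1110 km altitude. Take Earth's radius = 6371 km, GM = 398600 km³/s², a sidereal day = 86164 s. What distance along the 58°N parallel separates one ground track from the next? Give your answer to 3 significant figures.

1590 km

Semi-major axis a = 6371 + 1110 = 7481 km. Period T = 2π√(a³/μ) = 2π√(7481³/398600) = 6439.5 s = 107.32 min.
Node shift per orbit = (6439.5/86164) × 360° = 26.90°.
Equatorial spacing = 26.90 × 111.2 km/° = 2992 km.
At 58° latitude, spacing = 2992 × cos(58°) = 1585 km.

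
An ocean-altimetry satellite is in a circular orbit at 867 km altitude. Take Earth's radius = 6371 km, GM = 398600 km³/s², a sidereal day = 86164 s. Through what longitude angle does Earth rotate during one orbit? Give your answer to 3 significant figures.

Semi-major axis a = 6371 + 867 = 7238 km. Period T = 2π√(a³/μ) = 2π√(7238³/398600) = 6128.3 s = 102.14 min.
During one orbit Earth rotates (6128.3 / 86164) × 360° = 25.60°.

25.6°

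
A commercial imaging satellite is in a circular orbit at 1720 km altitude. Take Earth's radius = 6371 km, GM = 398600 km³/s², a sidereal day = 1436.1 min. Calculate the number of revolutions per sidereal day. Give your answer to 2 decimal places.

Semi-major axis a = 6371 + 1720 = 8091 km. Period T = 2π√(a³/μ) = 2π√(8091³/398600) = 7242.9 s = 120.72 min.
Orbits per sidereal day = 86166 / 7242.9 = 11.897.

11.90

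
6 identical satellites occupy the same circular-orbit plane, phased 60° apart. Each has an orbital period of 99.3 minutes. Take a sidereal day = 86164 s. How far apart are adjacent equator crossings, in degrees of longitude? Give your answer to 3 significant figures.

4.15°

T = 99.3 min = 5958.0 s.
Single-satellite node shift = (5958.0/86164) × 360° = 24.89°.
With 6 satellites evenly phased, successive equator crossings are 24.89/6 = 4.149° apart.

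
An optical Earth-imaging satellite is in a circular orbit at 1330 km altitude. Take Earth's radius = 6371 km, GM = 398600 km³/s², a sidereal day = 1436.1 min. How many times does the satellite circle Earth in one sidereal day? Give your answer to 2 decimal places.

Semi-major axis a = 6371 + 1330 = 7701 km. Period T = 2π√(a³/μ) = 2π√(7701³/398600) = 6725.6 s = 112.09 min.
Orbits per sidereal day = 86166 / 6725.6 = 12.812.

12.81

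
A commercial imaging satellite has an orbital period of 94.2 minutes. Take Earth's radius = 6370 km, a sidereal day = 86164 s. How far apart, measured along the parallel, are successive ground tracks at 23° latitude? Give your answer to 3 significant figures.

T = 94.2 min = 5652.0 s.
Node shift per orbit = (5652.0/86164) × 360° = 23.61°.
Equatorial spacing = 23.61 × 111.2 km/° = 2625 km.
At 23° latitude, spacing = 2625 × cos(23°) = 2417 km.

2420 km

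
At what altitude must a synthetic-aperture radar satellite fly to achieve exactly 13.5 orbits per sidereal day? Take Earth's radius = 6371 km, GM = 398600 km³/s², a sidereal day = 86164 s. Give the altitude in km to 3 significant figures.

1070 km

Required period T = 86164 / 13.5 = 6382.5 s.
From T = 2π√(a³/μ): a = (μ T²/4π²)^(1/3) = (398600 × 6382.5² / 4π²)^(1/3) = 7437 km.
Altitude h = a − R = 7437 − 6371 = 1066 km.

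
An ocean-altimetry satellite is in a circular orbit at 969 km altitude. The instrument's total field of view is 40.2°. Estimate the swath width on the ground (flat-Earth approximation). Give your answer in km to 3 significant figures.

709 km

Half-angle = 40.2°/2 = 20.1°.
Swath width ≈ 2h·tan(θ/2) = 2 × 969 × tan(20.1°) = 709.2 km.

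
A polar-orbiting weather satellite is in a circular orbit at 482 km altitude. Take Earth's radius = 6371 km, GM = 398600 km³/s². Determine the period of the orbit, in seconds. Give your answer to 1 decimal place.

Semi-major axis a = 6371 + 482 = 6853 km. Period T = 2π√(a³/μ) = 2π√(6853³/398600) = 5645.9 s = 94.10 min.

5645.9 seconds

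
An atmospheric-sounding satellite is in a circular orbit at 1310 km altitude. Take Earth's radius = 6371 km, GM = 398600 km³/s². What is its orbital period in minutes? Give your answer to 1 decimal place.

Semi-major axis a = 6371 + 1310 = 7681 km. Period T = 2π√(a³/μ) = 2π√(7681³/398600) = 6699.4 s = 111.66 min.

111.7 min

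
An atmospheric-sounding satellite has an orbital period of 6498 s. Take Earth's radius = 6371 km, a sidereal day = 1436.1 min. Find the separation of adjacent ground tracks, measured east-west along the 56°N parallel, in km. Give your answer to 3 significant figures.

Node shift per orbit = (6498.0/86166) × 360° = 27.15°.
Equatorial spacing = 27.15 × 111.2 km/° = 3019 km.
At 56° latitude, spacing = 3019 × cos(56°) = 1688 km.

1690 km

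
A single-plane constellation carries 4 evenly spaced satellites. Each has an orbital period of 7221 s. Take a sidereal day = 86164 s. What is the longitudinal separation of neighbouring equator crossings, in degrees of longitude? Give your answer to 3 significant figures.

7.54°

Single-satellite node shift = (7221.0/86164) × 360° = 30.17°.
With 4 satellites evenly phased, successive equator crossings are 30.17/4 = 7.542° apart.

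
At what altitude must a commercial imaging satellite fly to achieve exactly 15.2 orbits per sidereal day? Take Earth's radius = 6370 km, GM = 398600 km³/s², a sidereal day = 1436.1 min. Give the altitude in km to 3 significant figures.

Required period T = 86166 / 15.2 = 5668.8 s.
From T = 2π√(a³/μ): a = (μ T²/4π²)^(1/3) = (398600 × 5668.8² / 4π²)^(1/3) = 6872 km.
Altitude h = a − R = 6872 − 6370 = 502 km.

502 km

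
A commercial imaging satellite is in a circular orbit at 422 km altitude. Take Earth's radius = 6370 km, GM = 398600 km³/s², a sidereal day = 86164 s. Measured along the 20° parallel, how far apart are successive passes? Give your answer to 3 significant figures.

2430 km

Semi-major axis a = 6370 + 422 = 6792 km. Period T = 2π√(a³/μ) = 2π√(6792³/398600) = 5570.7 s = 92.84 min.
Node shift per orbit = (5570.7/86164) × 360° = 23.27°.
Equatorial spacing = 23.27 × 111.2 km/° = 2588 km.
At 20° latitude, spacing = 2588 × cos(20°) = 2432 km.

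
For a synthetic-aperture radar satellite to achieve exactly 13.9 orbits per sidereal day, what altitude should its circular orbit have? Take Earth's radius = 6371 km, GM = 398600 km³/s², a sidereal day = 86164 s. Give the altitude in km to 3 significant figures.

922 km

Required period T = 86164 / 13.9 = 6198.8 s.
From T = 2π√(a³/μ): a = (μ T²/4π²)^(1/3) = (398600 × 6198.8² / 4π²)^(1/3) = 7293 km.
Altitude h = a − R = 7293 − 6371 = 922 km.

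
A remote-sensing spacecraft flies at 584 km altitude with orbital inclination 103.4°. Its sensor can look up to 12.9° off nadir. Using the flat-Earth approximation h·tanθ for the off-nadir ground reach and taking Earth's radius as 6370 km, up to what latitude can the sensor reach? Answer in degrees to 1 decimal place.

Retrograde orbit: the ground track reaches ±(180° − i) = ±(180 − 103.4) = ±76.6°.
Sensor half-swath on the ground ≈ 584·tan(12.9°) = 134 km = 1.20° of latitude.
Maximum observable latitude ≈ 76.6 + 1.20 = 77.8°.

77.8°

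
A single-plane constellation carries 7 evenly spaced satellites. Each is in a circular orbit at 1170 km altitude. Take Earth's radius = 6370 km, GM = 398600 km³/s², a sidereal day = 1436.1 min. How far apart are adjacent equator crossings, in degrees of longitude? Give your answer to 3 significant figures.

3.89°

Semi-major axis a = 6370 + 1170 = 7540 km. Period T = 2π√(a³/μ) = 2π√(7540³/398600) = 6515.8 s = 108.60 min.
Single-satellite node shift = (6515.8/86166) × 360° = 27.22°.
With 7 satellites evenly phased, successive equator crossings are 27.22/7 = 3.889° apart.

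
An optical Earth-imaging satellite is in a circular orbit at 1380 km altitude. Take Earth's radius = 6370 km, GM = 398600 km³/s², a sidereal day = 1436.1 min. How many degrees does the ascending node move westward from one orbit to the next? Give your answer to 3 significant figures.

Semi-major axis a = 6370 + 1380 = 7750 km. Period T = 2π√(a³/μ) = 2π√(7750³/398600) = 6789.9 s = 113.17 min.
During one orbit Earth rotates (6789.9 / 86166) × 360° = 28.37°.

28.4°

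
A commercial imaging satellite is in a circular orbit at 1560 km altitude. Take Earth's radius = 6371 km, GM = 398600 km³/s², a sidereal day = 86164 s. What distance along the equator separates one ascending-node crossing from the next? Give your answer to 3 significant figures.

3270 km

Semi-major axis a = 6371 + 1560 = 7931 km. Period T = 2π√(a³/μ) = 2π√(7931³/398600) = 7029.2 s = 117.15 min.
During one orbit Earth rotates (7029.2 / 86164) × 360° = 29.37°.
At the equator that is 29.37° × (2π·6371/360) km/° = 29.37 × 111.2 = 3266 km.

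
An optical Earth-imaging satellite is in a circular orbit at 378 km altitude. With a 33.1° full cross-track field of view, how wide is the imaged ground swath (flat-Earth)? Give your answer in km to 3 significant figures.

Half-angle = 33.1°/2 = 16.55°.
Swath width ≈ 2h·tan(θ/2) = 2 × 378 × tan(16.55°) = 224.7 km.

225 km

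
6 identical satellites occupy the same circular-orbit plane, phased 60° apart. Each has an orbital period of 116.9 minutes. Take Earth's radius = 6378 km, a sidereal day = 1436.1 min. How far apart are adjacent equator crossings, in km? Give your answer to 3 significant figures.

544 km

T = 116.9 min = 7014.0 s.
Single-satellite node shift = (7014.0/86166) × 360° = 29.30°.
With 6 satellites evenly phased, successive equator crossings are 29.30/6 = 4.884° apart.
That is 4.884 × 111.3 = 544 km at the equator.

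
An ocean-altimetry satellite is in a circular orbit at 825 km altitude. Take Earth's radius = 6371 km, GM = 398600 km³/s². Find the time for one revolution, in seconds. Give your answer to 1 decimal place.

Semi-major axis a = 6371 + 825 = 7196 km. Period T = 2π√(a³/μ) = 2π√(7196³/398600) = 6075.0 s = 101.25 min.

6075.0 seconds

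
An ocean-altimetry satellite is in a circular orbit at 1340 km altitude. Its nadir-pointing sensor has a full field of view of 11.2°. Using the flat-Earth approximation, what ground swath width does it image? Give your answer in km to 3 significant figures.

263 km

Half-angle = 11.2°/2 = 5.6°.
Swath width ≈ 2h·tan(θ/2) = 2 × 1340 × tan(5.6°) = 262.8 km.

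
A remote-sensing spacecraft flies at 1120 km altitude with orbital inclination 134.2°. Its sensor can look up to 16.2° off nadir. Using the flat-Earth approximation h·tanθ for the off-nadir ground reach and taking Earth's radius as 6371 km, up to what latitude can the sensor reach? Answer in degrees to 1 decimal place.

48.7°

Retrograde orbit: the ground track reaches ±(180° − i) = ±(180 − 134.2) = ±45.8°.
Sensor half-swath on the ground ≈ 1120·tan(16.2°) = 325 km = 2.93° of latitude.
Maximum observable latitude ≈ 45.8 + 2.93 = 48.7°.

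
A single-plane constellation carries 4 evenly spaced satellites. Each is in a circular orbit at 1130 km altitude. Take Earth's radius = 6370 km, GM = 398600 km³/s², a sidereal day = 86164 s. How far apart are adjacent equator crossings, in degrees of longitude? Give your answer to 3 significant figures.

Semi-major axis a = 6370 + 1130 = 7500 km. Period T = 2π√(a³/μ) = 2π√(7500³/398600) = 6464.0 s = 107.73 min.
Single-satellite node shift = (6464.0/86164) × 360° = 27.01°.
With 4 satellites evenly phased, successive equator crossings are 27.01/4 = 6.752° apart.

6.75°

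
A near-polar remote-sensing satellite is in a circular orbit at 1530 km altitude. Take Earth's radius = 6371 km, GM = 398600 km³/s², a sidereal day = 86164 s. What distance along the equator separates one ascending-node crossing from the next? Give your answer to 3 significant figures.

3250 km

Semi-major axis a = 6371 + 1530 = 7901 km. Period T = 2π√(a³/μ) = 2π√(7901³/398600) = 6989.3 s = 116.49 min.
During one orbit Earth rotates (6989.3 / 86164) × 360° = 29.20°.
At the equator that is 29.20° × (2π·6371/360) km/° = 29.20 × 111.2 = 3247 km.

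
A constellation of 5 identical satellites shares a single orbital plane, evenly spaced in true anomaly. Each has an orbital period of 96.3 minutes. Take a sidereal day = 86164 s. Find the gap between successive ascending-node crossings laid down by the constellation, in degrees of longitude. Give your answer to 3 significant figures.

4.83°

T = 96.3 min = 5778.0 s.
Single-satellite node shift = (5778.0/86164) × 360° = 24.14°.
With 5 satellites evenly phased, successive equator crossings are 24.14/5 = 4.828° apart.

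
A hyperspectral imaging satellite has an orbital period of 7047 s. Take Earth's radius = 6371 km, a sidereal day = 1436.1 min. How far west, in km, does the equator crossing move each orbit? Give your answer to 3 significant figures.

During one orbit Earth rotates (7047.0 / 86166) × 360° = 29.44°.
At the equator that is 29.44° × (2π·6371/360) km/° = 29.44 × 111.2 = 3274 km.

3270 km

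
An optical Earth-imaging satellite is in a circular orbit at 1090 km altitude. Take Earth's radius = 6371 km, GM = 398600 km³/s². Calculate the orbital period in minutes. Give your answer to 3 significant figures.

Semi-major axis a = 6371 + 1090 = 7461 km. Period T = 2π√(a³/μ) = 2π√(7461³/398600) = 6413.7 s = 106.89 min.

107 min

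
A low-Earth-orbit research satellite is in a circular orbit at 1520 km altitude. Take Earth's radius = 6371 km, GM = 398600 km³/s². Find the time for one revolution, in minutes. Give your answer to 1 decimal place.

Semi-major axis a = 6371 + 1520 = 7891 km. Period T = 2π√(a³/μ) = 2π√(7891³/398600) = 6976.0 s = 116.27 min.

116.3 min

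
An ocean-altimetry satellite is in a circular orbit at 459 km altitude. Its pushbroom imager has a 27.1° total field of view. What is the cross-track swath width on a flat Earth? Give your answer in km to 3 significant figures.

Half-angle = 27.1°/2 = 13.55°.
Swath width ≈ 2h·tan(θ/2) = 2 × 459 × tan(13.55°) = 221.2 km.

221 km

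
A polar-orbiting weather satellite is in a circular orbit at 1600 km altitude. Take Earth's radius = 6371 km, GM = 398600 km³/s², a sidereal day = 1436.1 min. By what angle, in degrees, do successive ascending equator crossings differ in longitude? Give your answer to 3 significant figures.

29.6°

Semi-major axis a = 6371 + 1600 = 7971 km. Period T = 2π√(a³/μ) = 2π√(7971³/398600) = 7082.4 s = 118.04 min.
During one orbit Earth rotates (7082.4 / 86166) × 360° = 29.59°.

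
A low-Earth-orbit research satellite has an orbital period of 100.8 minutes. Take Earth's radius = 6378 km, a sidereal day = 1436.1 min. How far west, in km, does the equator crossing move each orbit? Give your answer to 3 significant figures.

T = 100.8 min = 6048.0 s.
During one orbit Earth rotates (6048.0 / 86166) × 360° = 25.27°.
At the equator that is 25.27° × (2π·6378/360) km/° = 25.27 × 111.3 = 2813 km.

2810 km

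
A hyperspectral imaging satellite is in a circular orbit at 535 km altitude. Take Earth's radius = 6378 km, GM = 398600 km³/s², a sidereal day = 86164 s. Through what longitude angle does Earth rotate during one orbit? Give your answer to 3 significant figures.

Semi-major axis a = 6378 + 535 = 6913 km. Period T = 2π√(a³/μ) = 2π√(6913³/398600) = 5720.2 s = 95.34 min.
During one orbit Earth rotates (5720.2 / 86164) × 360° = 23.90°.

23.9°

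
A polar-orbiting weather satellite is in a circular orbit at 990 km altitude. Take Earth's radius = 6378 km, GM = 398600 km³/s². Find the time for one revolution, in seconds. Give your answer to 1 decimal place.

Semi-major axis a = 6378 + 990 = 7368 km. Period T = 2π√(a³/μ) = 2π√(7368³/398600) = 6294.1 s = 104.90 min.

6294.1 seconds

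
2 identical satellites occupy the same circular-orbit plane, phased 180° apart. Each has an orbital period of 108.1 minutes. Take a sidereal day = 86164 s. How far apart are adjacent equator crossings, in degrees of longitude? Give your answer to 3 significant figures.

13.5°

T = 108.1 min = 6486.0 s.
Single-satellite node shift = (6486.0/86164) × 360° = 27.10°.
With 2 satellites evenly phased, successive equator crossings are 27.10/2 = 13.550° apart.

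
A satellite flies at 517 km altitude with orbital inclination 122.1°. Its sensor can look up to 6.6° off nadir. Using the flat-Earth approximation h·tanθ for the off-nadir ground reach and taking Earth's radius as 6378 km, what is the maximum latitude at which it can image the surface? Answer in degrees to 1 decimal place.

58.4°

Retrograde orbit: the ground track reaches ±(180° − i) = ±(180 − 122.1) = ±57.9°.
Sensor half-swath on the ground ≈ 517·tan(6.6°) = 60 km = 0.54° of latitude.
Maximum observable latitude ≈ 57.9 + 0.54 = 58.4°.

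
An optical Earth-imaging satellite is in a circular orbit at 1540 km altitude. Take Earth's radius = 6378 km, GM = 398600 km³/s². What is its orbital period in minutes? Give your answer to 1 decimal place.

Semi-major axis a = 6378 + 1540 = 7918 km. Period T = 2π√(a³/μ) = 2π√(7918³/398600) = 7011.9 s = 116.86 min.

116.9 min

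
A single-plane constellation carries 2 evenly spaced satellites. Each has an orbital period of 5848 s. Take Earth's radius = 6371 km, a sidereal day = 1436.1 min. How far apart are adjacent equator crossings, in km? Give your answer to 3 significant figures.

Single-satellite node shift = (5848.0/86166) × 360° = 24.43°.
With 2 satellites evenly phased, successive equator crossings are 24.43/2 = 12.216° apart.
That is 12.216 × 111.2 = 1358 km at the equator.

1360 km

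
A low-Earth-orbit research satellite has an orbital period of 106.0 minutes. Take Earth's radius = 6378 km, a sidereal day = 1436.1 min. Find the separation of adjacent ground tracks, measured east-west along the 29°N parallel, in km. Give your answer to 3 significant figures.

2590 km

T = 106.0 min = 6360.0 s.
Node shift per orbit = (6360.0/86166) × 360° = 26.57°.
Equatorial spacing = 26.57 × 111.3 km/° = 2958 km.
At 29° latitude, spacing = 2958 × cos(29°) = 2587 km.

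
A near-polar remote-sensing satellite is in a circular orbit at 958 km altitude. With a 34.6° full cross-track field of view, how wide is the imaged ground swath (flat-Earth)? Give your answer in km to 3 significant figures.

Half-angle = 34.6°/2 = 17.3°.
Swath width ≈ 2h·tan(θ/2) = 2 × 958 × tan(17.3°) = 596.8 km.

597 km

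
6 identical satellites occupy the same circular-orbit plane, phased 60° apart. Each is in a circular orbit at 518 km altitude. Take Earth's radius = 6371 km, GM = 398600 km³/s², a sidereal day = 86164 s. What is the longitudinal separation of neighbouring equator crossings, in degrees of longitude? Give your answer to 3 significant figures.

3.96°

Semi-major axis a = 6371 + 518 = 6889 km. Period T = 2π√(a³/μ) = 2π√(6889³/398600) = 5690.4 s = 94.84 min.
Single-satellite node shift = (5690.4/86164) × 360° = 23.78°.
With 6 satellites evenly phased, successive equator crossings are 23.78/6 = 3.963° apart.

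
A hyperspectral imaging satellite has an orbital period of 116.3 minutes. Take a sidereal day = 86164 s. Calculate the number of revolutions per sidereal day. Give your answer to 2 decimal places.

12.35

T = 116.3 min = 6978.0 s.
Orbits per sidereal day = 86164 / 6978.0 = 12.348.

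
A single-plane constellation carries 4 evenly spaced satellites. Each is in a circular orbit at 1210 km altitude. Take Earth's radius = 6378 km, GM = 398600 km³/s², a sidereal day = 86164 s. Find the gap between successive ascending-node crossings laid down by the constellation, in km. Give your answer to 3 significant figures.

765 km

Semi-major axis a = 6378 + 1210 = 7588 km. Period T = 2π√(a³/μ) = 2π√(7588³/398600) = 6578.1 s = 109.64 min.
Single-satellite node shift = (6578.1/86164) × 360° = 27.48°.
With 4 satellites evenly phased, successive equator crossings are 27.48/4 = 6.871° apart.
That is 6.871 × 111.3 = 765 km at the equator.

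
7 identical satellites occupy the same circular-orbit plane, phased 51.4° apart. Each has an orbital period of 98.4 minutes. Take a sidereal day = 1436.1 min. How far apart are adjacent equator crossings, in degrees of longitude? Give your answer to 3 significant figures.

3.52°

T = 98.4 min = 5904.0 s.
Single-satellite node shift = (5904.0/86166) × 360° = 24.67°.
With 7 satellites evenly phased, successive equator crossings are 24.67/7 = 3.524° apart.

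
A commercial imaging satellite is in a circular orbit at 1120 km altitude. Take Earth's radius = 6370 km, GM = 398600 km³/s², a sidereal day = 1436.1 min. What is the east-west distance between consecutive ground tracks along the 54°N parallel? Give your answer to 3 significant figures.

Semi-major axis a = 6370 + 1120 = 7490 km. Period T = 2π√(a³/μ) = 2π√(7490³/398600) = 6451.1 s = 107.52 min.
Node shift per orbit = (6451.1/86166) × 360° = 26.95°.
Equatorial spacing = 26.95 × 111.2 km/° = 2997 km.
At 54° latitude, spacing = 2997 × cos(54°) = 1761 km.

1760 km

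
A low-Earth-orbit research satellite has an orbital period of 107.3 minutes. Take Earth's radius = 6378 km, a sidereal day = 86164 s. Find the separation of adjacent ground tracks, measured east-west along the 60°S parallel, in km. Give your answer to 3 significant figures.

T = 107.3 min = 6438.0 s.
Node shift per orbit = (6438.0/86164) × 360° = 26.90°.
Equatorial spacing = 26.90 × 111.3 km/° = 2994 km.
At 60° latitude, spacing = 2994 × cos(60°) = 1497 km.

1500 km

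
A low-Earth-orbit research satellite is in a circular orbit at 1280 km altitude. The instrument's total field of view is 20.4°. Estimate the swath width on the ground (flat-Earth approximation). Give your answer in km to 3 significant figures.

Half-angle = 20.4°/2 = 10.2°.
Swath width ≈ 2h·tan(θ/2) = 2 × 1280 × tan(10.2°) = 460.6 km.

461 km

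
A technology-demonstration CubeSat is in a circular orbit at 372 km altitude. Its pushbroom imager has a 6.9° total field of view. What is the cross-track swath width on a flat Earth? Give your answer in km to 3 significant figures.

Half-angle = 6.9°/2 = 3.45°.
Swath width ≈ 2h·tan(θ/2) = 2 × 372 × tan(3.45°) = 44.9 km.

44.9 km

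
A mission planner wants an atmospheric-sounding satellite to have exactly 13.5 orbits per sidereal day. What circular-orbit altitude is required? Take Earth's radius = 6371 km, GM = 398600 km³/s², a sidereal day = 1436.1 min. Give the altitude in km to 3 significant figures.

Required period T = 86166 / 13.5 = 6382.7 s.
From T = 2π√(a³/μ): a = (μ T²/4π²)^(1/3) = (398600 × 6382.7² / 4π²)^(1/3) = 7437 km.
Altitude h = a − R = 7437 − 6371 = 1066 km.

1070 km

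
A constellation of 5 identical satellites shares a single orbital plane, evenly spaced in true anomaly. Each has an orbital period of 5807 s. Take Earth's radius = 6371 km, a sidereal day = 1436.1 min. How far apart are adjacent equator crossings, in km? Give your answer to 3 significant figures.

540 km

Single-satellite node shift = (5807.0/86166) × 360° = 24.26°.
With 5 satellites evenly phased, successive equator crossings are 24.26/5 = 4.852° apart.
That is 4.852 × 111.2 = 540 km at the equator.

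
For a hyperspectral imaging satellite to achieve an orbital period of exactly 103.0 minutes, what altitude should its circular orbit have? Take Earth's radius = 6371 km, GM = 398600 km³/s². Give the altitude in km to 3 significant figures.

T = 103.0 min = 6180.0 s.
From T = 2π√(a³/μ): a = (μ T²/4π²)^(1/3) = (398600 × 6180.0² / 4π²)^(1/3) = 7279 km.
Altitude h = a − R = 7279 − 6371 = 908 km.

908 km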